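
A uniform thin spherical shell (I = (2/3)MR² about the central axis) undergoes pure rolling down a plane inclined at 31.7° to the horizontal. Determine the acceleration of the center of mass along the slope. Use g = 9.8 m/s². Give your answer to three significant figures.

The moment of inertia is (2/3)MR², giving k ≡ I/(MR²) = 2/3.
Newton's second law down the slope: Mg sinθ − f = Ma. The torque equation fR = Iα (with α = a/R) gives f = kMa.
Eliminating f: Mg sinθ = (1+k)Ma, so a = g sinθ/(1+k) = 9.8 × sin31.7° / 1.667 ≈ 3.09 m/s².

a ≈ 3.09 m/s²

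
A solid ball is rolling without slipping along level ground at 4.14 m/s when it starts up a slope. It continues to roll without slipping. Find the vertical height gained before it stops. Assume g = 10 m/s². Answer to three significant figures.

h ≈ 1.20 m

The moment of inertia is (2/5)MR², giving k ≡ I/(MR²) = 0.4.
Since it rolls without slipping, ω = v/R and KE = ½Mv² + ½Iω² = ½(1+k)Mv² = (7/10)Mv².
All of this converts to potential energy at the highest point: (7/10)Mv₀² = Mgh.
Thus h = (1+k)v₀²/(2g) = 1.4 × 4.14² / (2 × 10) ≈ 1.20 m.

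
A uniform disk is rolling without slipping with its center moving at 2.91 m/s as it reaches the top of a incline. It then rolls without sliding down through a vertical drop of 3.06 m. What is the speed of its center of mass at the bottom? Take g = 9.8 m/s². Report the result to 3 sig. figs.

v ≈ 6.96 m/s

For this body I = (1/2)MR², i.e. k = I/(MR²) = 0.5.
Since it rolls without slipping, ω = v/R and KE = ½Mv² + ½Iω² = ½(1+k)Mv² = (3/4)Mv².
Energy conservation: (3/4)Mv₀² + Mgh = (3/4)Mv², so v² = v₀² + 2gh/(1+k).
v = √(2.91² + 2×9.8×3.06/1.5) = √48.45 ≈ 6.96 m/s.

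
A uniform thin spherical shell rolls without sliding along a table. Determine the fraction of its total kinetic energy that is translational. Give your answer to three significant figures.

Here I = (2/3)MR², so the shape factor k = I/(MR²) = 2/3.
Since ω = v/R, the translational part is ½Mv² and the rotational part is ½I(v/R)² = ½kMv²; the total is ½(1+k)Mv².
The translational fraction is therefore 1/(1+k) = 1/1.667 ≈ 0.600.

fraction ≈ 0.600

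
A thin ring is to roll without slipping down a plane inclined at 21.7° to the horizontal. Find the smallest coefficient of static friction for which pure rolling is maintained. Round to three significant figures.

μ_min ≈ 0.199

With I = MR², the ratio k = I/(MR²) is 1.
Translational: Mg sinθ − f = Ma. Rotational about the CM: fR = Iα = kMRa, so f = kMa.
These give a = g sinθ/(1+k) and the required friction f = kMg sinθ/(1+k).
The normal force is N = Mg cosθ, so μ_min = f/N = k tanθ/(1+k).
μ_min = 1 × tan21.7° / 2 ≈ 0.199.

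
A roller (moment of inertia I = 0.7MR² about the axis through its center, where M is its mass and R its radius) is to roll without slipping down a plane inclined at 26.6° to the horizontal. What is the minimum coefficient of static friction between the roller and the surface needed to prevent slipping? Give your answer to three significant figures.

Here I = 0.7MR², so the shape factor k = I/(MR²) = 0.7.
Translational: Mg sinθ − f = Ma. Rotational about the CM: fR = Iα = kMRa, so f = kMa.
These give a = g sinθ/(1+k) and the required friction f = kMg sinθ/(1+k).
With N = Mg cosθ, the no-slip condition f ≤ μN gives μ_min = f/N = k tanθ/(1+k).
μ_min = 0.7 × tan26.6° / 1.7 ≈ 0.206.

μ_min ≈ 0.206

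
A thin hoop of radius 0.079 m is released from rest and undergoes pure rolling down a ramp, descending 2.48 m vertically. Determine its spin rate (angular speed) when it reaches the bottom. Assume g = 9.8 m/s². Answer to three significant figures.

ω ≈ 62.4 rad/s

The moment of inertia is MR², giving k ≡ I/(MR²) = 1.
Pure rolling means v = ωR; then KE = ½Mv² + ½I(v/R)² = ½(1+k)Mv² = Mv².
Energy conservation Mgh = ½(1+k)Mv² gives v = √(2gh/(1+k)) = √(2 × 9.8 × 2.48 / 2) = 4.93 m/s.
The angular speed follows from ω = v/R = 4.93/0.079 ≈ 62.4 rad/s.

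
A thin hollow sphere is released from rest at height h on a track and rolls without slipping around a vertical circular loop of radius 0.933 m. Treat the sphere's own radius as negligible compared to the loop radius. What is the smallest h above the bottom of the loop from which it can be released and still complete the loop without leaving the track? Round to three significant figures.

h_min ≈ 2.64 m

With I = (2/3)MR², the ratio k = I/(MR²) is 2/3.
At the top of the loop, the minimum-contact condition is Mg = Mv_top²/r, so v_top² = gr.
With ω = v/R, the kinetic energy at speed v is ½(1+k)Mv² = (5/6)Mv².
Energy conservation from release (height h) to the top (height 2r): Mgh = Mg(2r) + (5/6)M·gr.
Thus h_min = 2r + (1+k)r/2 = r(2 + 1.667/2) = 0.933 × 2.833 ≈ 2.64 m.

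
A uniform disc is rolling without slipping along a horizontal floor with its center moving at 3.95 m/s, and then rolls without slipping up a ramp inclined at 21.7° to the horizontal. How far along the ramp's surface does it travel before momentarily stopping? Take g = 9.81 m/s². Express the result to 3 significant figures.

Here I = (1/2)MR², so the shape factor k = I/(MR²) = 0.5.
The rolling condition ω = v/R makes the rotational term ½I(v/R)² = ½kMv², so KE_total = ½(1+k)Mv² = (3/4)Mv².
Setting this equal to Mgh gives the vertical rise h = (1+k)v₀²/(2g) = 1.5×3.95²/(2×9.81) = 1.193 m.
The distance along the slope is d = h/sinθ = 1.193/sin21.7° ≈ 3.23 m.

d ≈ 3.23 m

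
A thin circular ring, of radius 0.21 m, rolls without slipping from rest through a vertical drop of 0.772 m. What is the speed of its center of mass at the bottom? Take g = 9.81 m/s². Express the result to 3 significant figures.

The moment of inertia is MR², giving k ≡ I/(MR²) = 1.
The rolling condition ω = v/R makes the rotational term ½I(v/R)² = ½kMv², so KE_total = ½(1+k)Mv² = Mv².
Energy conservation: Mgh = Mv², so v = √(2gh/(1+k)) = √(2 × 9.81 × 0.772 / 2) ≈ 2.75 m/s.

v ≈ 2.75 m/s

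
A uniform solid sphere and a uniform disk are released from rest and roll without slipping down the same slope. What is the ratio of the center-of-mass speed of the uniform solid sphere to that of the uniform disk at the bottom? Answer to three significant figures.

v_ratio ≈ 1.04

Each satisfies Mgh = ½(1+k)Mv² with k = I/(MR²), so v ∝ 1/√(1+k).
For the uniform solid sphere k = 0.4; for the uniform disk k = 0.5.
v₁/v₂ = √((1+k₂)/(1+k₁)) = √(1.5/1.4) ≈ 1.04.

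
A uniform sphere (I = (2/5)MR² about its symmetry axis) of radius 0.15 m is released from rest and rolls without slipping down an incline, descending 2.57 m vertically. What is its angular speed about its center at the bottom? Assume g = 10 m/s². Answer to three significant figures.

ω ≈ 40.4 rad/s

The moment of inertia is (2/5)MR², giving k ≡ I/(MR²) = 0.4.
Rolling without slipping gives ω = v/R, so the total kinetic energy is ½Mv² + ½Iω² = ½(1+k)Mv² = (7/10)Mv².
Energy conservation Mgh = ½(1+k)Mv² gives v = √(2gh/(1+k)) = √(2 × 10 × 2.57 / 1.4) = 6.059 m/s.
The angular speed follows from ω = v/R = 6.059/0.15 ≈ 40.4 rad/s.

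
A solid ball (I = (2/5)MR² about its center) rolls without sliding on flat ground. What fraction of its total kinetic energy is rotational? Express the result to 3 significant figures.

fraction ≈ 0.286

Here I = (2/5)MR², so the shape factor k = I/(MR²) = 0.4.
With ω = v/R, KE_trans = ½Mv² and KE_rot = ½Iω² = ½kMv², so KE_total = ½(1+k)Mv².
The rotational fraction is therefore k/(1+k) = 0.4/1.4 ≈ 0.286.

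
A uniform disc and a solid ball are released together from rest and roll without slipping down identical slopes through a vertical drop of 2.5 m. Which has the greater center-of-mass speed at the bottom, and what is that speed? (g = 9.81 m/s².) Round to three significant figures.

For rolling without slipping, Mgh = ½(1+k)Mv² where k = I/(MR²), so v = √(2gh/(1+k)).
Uniform disc: k = 0.5, giving v = √(2×9.81×2.5/1.5) = 5.718 m/s.
Solid ball: k = 0.4, giving v = √(2×9.81×2.5/1.4) = 5.919 m/s.
The smaller k wins: the solid ball, at ≈ 5.92 m/s.

the solid ball, at v ≈ 5.92 m/s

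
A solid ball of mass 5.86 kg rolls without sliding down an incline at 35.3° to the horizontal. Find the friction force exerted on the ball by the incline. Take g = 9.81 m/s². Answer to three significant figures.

f ≈ 9.49 N

For this body I = (2/5)MR², i.e. k = I/(MR²) = 0.4.
Along the incline Mg sinθ − f = Ma, and torque about the center fR = Iα = kMR²(a/R) gives f = kMa.
Combining, a = g sinθ/(1+k) and f = kMa = kMg sinθ/(1+k).
f = 0.4 × 5.86 × 9.81 × sin35.3° / 1.4 ≈ 9.49 N.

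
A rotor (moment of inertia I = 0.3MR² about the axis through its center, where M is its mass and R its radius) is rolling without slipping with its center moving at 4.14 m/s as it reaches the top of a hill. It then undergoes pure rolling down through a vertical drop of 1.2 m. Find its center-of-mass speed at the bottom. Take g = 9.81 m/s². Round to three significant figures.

For this body I = 0.3MR², i.e. k = I/(MR²) = 0.3.
The rolling condition ω = v/R makes the rotational term ½I(v/R)² = ½kMv², so KE_total = ½(1+k)Mv² = (13/20)Mv².
Conserving energy between top and bottom: (13/20)Mv² = (13/20)Mv₀² + Mgh, hence v² = v₀² + 2gh/(1+k).
v = √(4.14² + 2×9.81×1.2/1.3) = √35.25 ≈ 5.94 m/s.

v ≈ 5.94 m/s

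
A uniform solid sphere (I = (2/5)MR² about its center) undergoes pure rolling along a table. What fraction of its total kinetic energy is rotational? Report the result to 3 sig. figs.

For this body I = (2/5)MR², i.e. k = I/(MR²) = 0.4.
With ω = v/R, KE_trans = ½Mv² and KE_rot = ½Iω² = ½kMv², so KE_total = ½(1+k)Mv².
The rotational fraction is therefore k/(1+k) = 0.4/1.4 ≈ 0.286.

fraction ≈ 0.286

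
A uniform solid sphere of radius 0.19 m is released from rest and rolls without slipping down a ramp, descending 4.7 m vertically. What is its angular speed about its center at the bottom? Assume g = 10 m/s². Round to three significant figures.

Here I = (2/5)MR², so the shape factor k = I/(MR²) = 0.4.
Since it rolls without slipping, ω = v/R and KE = ½Mv² + ½Iω² = ½(1+k)Mv² = (7/10)Mv².
Energy conservation Mgh = ½(1+k)Mv² gives v = √(2gh/(1+k)) = √(2 × 10 × 4.7 / 1.4) = 8.194 m/s.
Then ω = v/R = 8.194 / 0.19 ≈ 43.1 rad/s.

ω ≈ 43.1 rad/s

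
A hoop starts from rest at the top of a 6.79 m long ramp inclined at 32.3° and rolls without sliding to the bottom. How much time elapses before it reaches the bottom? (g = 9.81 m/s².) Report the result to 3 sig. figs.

t ≈ 2.28 s

The moment of inertia is MR², giving k ≡ I/(MR²) = 1.
Along the incline Mg sinθ − f = Ma, and torque about the center fR = Iα = kMR²(a/R) gives f = kMa.
Hence a = g sinθ/(1+k) = 9.81×sin32.3°/2 = 2.621 m/s².
With constant a from rest, t = √(2L/a) = √(2·6.79/2.621) ≈ 2.28 s.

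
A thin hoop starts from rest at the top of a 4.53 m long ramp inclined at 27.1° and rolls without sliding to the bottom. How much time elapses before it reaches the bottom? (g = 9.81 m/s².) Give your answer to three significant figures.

For this body I = MR², i.e. k = I/(MR²) = 1.
Along the incline Mg sinθ − f = Ma, and torque about the center fR = Iα = kMR²(a/R) gives f = kMa.
Hence a = g sinθ/(1+k) = 9.81×sin27.1°/2 = 2.234 m/s².
With constant a from rest, t = √(2L/a) = √(2·4.53/2.234) ≈ 2.01 s.

t ≈ 2.01 s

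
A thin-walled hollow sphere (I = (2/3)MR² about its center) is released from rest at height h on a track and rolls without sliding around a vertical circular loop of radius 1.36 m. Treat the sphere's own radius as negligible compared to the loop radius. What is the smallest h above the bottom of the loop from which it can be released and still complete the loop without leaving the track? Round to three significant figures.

The moment of inertia is (2/3)MR², giving k ≡ I/(MR²) = 2/3.
At the top, contact is just lost when gravity alone supplies the centripetal force: Mg = Mv_top²/r, i.e. v_top² = gr.
With ω = v/R, the kinetic energy at speed v is ½(1+k)Mv² = (5/6)Mv².
Energy conservation from release (height h) to the top (height 2r): Mgh = Mg(2r) + (5/6)M·gr.
Thus h_min = 2r + (1+k)r/2 = r(2 + 1.667/2) = 1.36 × 2.833 ≈ 3.85 m.

h_min ≈ 3.85 m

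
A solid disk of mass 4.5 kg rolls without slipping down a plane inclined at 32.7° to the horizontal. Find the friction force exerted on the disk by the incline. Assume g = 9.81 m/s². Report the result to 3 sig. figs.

f ≈ 7.95 N

With I = (1/2)MR², the ratio k = I/(MR²) is 0.5.
Newton's second law down the slope: Mg sinθ − f = Ma. The torque equation fR = Iα (with α = a/R) gives f = kMa.
Combining, a = g sinθ/(1+k) and f = kMa = kMg sinθ/(1+k).
f = 0.5 × 4.5 × 9.81 × sin32.7° / 1.5 ≈ 7.95 N.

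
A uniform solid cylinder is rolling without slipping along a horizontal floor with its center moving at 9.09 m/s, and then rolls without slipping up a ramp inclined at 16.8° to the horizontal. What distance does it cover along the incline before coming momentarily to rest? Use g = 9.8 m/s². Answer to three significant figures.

For this body I = (1/2)MR², i.e. k = I/(MR²) = 0.5.
The rolling condition ω = v/R makes the rotational term ½I(v/R)² = ½kMv², so KE_total = ½(1+k)Mv² = (3/4)Mv².
Setting this equal to Mgh gives the vertical rise h = (1+k)v₀²/(2g) = 1.5×9.09²/(2×9.8) = 6.324 m.
The distance along the slope is d = h/sinθ = 6.324/sin16.8° ≈ 21.9 m.

d ≈ 21.9 m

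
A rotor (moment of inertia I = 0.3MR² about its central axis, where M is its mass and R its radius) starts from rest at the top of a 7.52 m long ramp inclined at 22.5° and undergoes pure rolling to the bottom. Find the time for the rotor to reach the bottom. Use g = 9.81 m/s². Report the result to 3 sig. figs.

t ≈ 2.28 s

The moment of inertia is 0.3MR², giving k ≡ I/(MR²) = 0.3.
Translational: Mg sinθ − f = Ma. Rotational about the CM: fR = Iα = kMRa, so f = kMa.
Hence a = g sinθ/(1+k) = 9.81×sin22.5°/1.3 = 2.888 m/s².
Starting from rest, L = ½at², so t = √(2L/a) = √(2×7.52/2.888) ≈ 2.28 s.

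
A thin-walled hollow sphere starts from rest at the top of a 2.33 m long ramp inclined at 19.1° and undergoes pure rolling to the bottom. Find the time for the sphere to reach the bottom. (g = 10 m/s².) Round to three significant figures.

For this body I = (2/3)MR², i.e. k = I/(MR²) = 2/3.
Translational: Mg sinθ − f = Ma. Rotational about the CM: fR = Iα = kMRa, so f = kMa.
Hence a = g sinθ/(1+k) = 10×sin19.1°/1.667 = 1.963 m/s².
With constant a from rest, t = √(2L/a) = √(2·2.33/1.963) ≈ 1.54 s.

t ≈ 1.54 s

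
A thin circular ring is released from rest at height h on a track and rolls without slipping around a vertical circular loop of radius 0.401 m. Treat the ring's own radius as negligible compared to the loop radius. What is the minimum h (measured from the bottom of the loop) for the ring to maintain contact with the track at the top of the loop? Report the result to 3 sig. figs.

h_min ≈ 1.20 m

With I = MR², the ratio k = I/(MR²) is 1.
At the top of the loop, the minimum-contact condition is Mg = Mv_top²/r, so v_top² = gr.
With ω = v/R, the kinetic energy at speed v is ½(1+k)Mv² = Mv².
Energy conservation from release (height h) to the top (height 2r): Mgh = Mg(2r) + M·gr.
Thus h_min = 2r + (1+k)r/2 = r(2 + 2/2) = 0.401 × 3 ≈ 1.20 m.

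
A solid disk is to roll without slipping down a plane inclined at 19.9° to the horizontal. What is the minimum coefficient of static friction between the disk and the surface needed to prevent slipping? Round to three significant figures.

Here I = (1/2)MR², so the shape factor k = I/(MR²) = 0.5.
Translational: Mg sinθ − f = Ma. Rotational about the CM: fR = Iα = kMRa, so f = kMa.
These give a = g sinθ/(1+k) and the required friction f = kMg sinθ/(1+k).
The normal force is N = Mg cosθ, so μ_min = f/N = k tanθ/(1+k).
μ_min = 0.5 × tan19.9° / 1.5 ≈ 0.121.

μ_min ≈ 0.121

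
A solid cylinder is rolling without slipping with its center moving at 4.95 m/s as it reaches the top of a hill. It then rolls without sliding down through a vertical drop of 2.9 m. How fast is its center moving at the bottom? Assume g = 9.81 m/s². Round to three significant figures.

v ≈ 7.90 m/s

For this body I = (1/2)MR², i.e. k = I/(MR²) = 0.5.
Since it rolls without slipping, ω = v/R and KE = ½Mv² + ½Iω² = ½(1+k)Mv² = (3/4)Mv².
Energy conservation: (3/4)Mv₀² + Mgh = (3/4)Mv², so v² = v₀² + 2gh/(1+k).
v = √(4.95² + 2×9.81×2.9/1.5) = √62.43 ≈ 7.90 m/s.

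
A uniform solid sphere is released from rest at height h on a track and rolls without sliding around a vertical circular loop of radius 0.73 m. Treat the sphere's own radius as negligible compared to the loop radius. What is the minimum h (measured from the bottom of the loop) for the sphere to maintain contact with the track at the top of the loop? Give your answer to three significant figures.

h_min ≈ 1.97 m

Here I = (2/5)MR², so the shape factor k = I/(MR²) = 0.4.
At the top of the loop, the minimum-contact condition is Mg = Mv_top²/r, so v_top² = gr.
With ω = v/R, the kinetic energy at speed v is ½(1+k)Mv² = (7/10)Mv².
Energy conservation from release (height h) to the top (height 2r): Mgh = Mg(2r) + (7/10)M·gr.
Thus h_min = 2r + (1+k)r/2 = r(2 + 1.4/2) = 0.73 × 2.7 ≈ 1.97 m.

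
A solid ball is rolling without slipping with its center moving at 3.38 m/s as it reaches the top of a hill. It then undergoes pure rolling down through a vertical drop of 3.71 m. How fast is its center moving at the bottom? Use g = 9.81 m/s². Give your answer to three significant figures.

Here I = (2/5)MR², so the shape factor k = I/(MR²) = 0.4.
Rolling without slipping gives ω = v/R, so the total kinetic energy is ½Mv² + ½Iω² = ½(1+k)Mv² = (7/10)Mv².
Conserving energy between top and bottom: (7/10)Mv² = (7/10)Mv₀² + Mgh, hence v² = v₀² + 2gh/(1+k).
v = √(3.38² + 2×9.81×3.71/1.4) = √63.42 ≈ 7.96 m/s.

v ≈ 7.96 m/s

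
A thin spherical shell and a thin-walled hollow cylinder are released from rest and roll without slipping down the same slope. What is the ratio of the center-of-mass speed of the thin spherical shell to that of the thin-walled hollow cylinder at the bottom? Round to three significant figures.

Each satisfies Mgh = ½(1+k)Mv² with k = I/(MR²), so v ∝ 1/√(1+k).
For the thin spherical shell k = 2/3; for the thin-walled hollow cylinder k = 1.
v₁/v₂ = √((1+k₂)/(1+k₁)) = √(2/1.667) ≈ 1.10.

v_ratio ≈ 1.10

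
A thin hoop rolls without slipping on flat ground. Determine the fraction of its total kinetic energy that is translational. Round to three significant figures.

fraction ≈ 0.500

For this body I = MR², i.e. k = I/(MR²) = 1.
Since ω = v/R, the translational part is ½Mv² and the rotational part is ½I(v/R)² = ½kMv²; the total is ½(1+k)Mv².
The translational fraction is therefore 1/(1+k) = 1/2 ≈ 0.500.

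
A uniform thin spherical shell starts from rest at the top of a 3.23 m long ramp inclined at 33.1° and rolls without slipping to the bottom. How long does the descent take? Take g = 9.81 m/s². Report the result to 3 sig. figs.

t ≈ 1.42 s

For this body I = (2/3)MR², i.e. k = I/(MR²) = 2/3.
Along the incline Mg sinθ − f = Ma, and torque about the center fR = Iα = kMR²(a/R) gives f = kMa.
Hence a = g sinθ/(1+k) = 9.81×sin33.1°/1.667 = 3.214 m/s².
Starting from rest, L = ½at², so t = √(2L/a) = √(2×3.23/3.214) ≈ 1.42 s.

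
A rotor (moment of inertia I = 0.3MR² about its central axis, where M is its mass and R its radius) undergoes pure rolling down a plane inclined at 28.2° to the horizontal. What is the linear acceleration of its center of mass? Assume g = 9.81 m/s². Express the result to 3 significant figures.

a ≈ 3.57 m/s²

With I = 0.3MR², the ratio k = I/(MR²) is 0.3.
Translational: Mg sinθ − f = Ma. Rotational about the CM: fR = Iα = kMRa, so f = kMa.
Eliminating f: Mg sinθ = (1+k)Ma, so a = g sinθ/(1+k) = 9.81 × sin28.2° / 1.3 ≈ 3.57 m/s².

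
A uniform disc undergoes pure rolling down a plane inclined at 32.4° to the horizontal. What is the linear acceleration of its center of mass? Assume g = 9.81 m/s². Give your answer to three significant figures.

The moment of inertia is (1/2)MR², giving k ≡ I/(MR²) = 0.5.
Translational: Mg sinθ − f = Ma. Rotational about the CM: fR = Iα = kMRa, so f = kMa.
Eliminating f: Mg sinθ = (1+k)Ma, so a = g sinθ/(1+k) = 9.81 × sin32.4° / 1.5 ≈ 3.50 m/s².

a ≈ 3.50 m/s²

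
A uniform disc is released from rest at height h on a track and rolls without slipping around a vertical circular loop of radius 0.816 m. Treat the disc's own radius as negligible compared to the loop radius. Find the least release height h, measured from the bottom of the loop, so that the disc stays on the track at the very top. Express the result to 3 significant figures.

Here I = (1/2)MR², so the shape factor k = I/(MR²) = 0.5.
At the top, contact is just lost when gravity alone supplies the centripetal force: Mg = Mv_top²/r, i.e. v_top² = gr.
With ω = v/R, the kinetic energy at speed v is ½(1+k)Mv² = (3/4)Mv².
Energy conservation from release (height h) to the top (height 2r): Mgh = Mg(2r) + (3/4)M·gr.
Thus h_min = 2r + (1+k)r/2 = r(2 + 1.5/2) = 0.816 × 2.75 ≈ 2.24 m.

h_min ≈ 2.24 m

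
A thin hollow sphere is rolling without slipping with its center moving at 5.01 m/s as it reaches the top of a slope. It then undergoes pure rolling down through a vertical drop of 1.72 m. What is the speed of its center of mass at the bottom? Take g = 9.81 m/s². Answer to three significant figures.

With I = (2/3)MR², the ratio k = I/(MR²) is 2/3.
Rolling without slipping gives ω = v/R, so the total kinetic energy is ½Mv² + ½Iω² = ½(1+k)Mv² = (5/6)Mv².
Energy conservation: (5/6)Mv₀² + Mgh = (5/6)Mv², so v² = v₀² + 2gh/(1+k).
v = √(5.01² + 2×9.81×1.72/1.667) = √45.35 ≈ 6.73 m/s.

v ≈ 6.73 m/s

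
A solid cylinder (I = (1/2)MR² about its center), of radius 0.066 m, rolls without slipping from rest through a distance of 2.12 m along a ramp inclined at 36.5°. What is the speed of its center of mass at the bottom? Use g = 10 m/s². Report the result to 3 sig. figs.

v ≈ 4.10 m/s

For this body I = (1/2)MR², i.e. k = I/(MR²) = 0.5.
Since it rolls without slipping, ω = v/R and KE = ½Mv² + ½Iω² = ½(1+k)Mv² = (3/4)Mv².
The vertical drop is h = L sinθ = 2.12 × sin36.5° = 1.261 m.
Energy conservation: Mgh = (3/4)Mv², so v = √(2gh/(1+k)) = √(2 × 10 × 1.261 / 1.5) ≈ 4.10 m/s.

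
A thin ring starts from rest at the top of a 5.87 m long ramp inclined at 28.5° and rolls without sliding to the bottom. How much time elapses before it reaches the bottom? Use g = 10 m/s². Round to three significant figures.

t ≈ 2.22 s

Here I = MR², so the shape factor k = I/(MR²) = 1.
Along the incline Mg sinθ − f = Ma, and torque about the center fR = Iα = kMR²(a/R) gives f = kMa.
Hence a = g sinθ/(1+k) = 10×sin28.5°/2 = 2.386 m/s².
Starting from rest, L = ½at², so t = √(2L/a) = √(2×5.87/2.386) ≈ 2.22 s.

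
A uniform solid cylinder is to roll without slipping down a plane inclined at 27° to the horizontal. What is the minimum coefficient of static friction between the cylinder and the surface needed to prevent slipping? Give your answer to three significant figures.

μ_min ≈ 0.170

For this body I = (1/2)MR², i.e. k = I/(MR²) = 0.5.
Newton's second law down the slope: Mg sinθ − f = Ma. The torque equation fR = Iα (with α = a/R) gives f = kMa.
These give a = g sinθ/(1+k) and the required friction f = kMg sinθ/(1+k).
With N = Mg cosθ, the no-slip condition f ≤ μN gives μ_min = f/N = k tanθ/(1+k).
μ_min = 0.5 × tan27° / 1.5 ≈ 0.170.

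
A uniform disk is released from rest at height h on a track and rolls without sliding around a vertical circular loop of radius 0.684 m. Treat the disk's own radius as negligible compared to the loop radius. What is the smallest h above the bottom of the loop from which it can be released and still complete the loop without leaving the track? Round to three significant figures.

Here I = (1/2)MR², so the shape factor k = I/(MR²) = 0.5.
At the top, contact is just lost when gravity alone supplies the centripetal force: Mg = Mv_top²/r, i.e. v_top² = gr.
With ω = v/R, the kinetic energy at speed v is ½(1+k)Mv² = (3/4)Mv².
Energy conservation from release (height h) to the top (height 2r): Mgh = Mg(2r) + (3/4)M·gr.
Thus h_min = 2r + (1+k)r/2 = r(2 + 1.5/2) = 0.684 × 2.75 ≈ 1.88 m.

h_min ≈ 1.88 m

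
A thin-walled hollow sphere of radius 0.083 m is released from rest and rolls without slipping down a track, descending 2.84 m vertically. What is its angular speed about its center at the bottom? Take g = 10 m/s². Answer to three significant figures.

ω ≈ 70.3 rad/s

With I = (2/3)MR², the ratio k = I/(MR²) is 2/3.
The rolling condition ω = v/R makes the rotational term ½I(v/R)² = ½kMv², so KE_total = ½(1+k)Mv² = (5/6)Mv².
Energy conservation Mgh = ½(1+k)Mv² gives v = √(2gh/(1+k)) = √(2 × 10 × 2.84 / 1.667) = 5.838 m/s.
The angular speed follows from ω = v/R = 5.838/0.083 ≈ 70.3 rad/s.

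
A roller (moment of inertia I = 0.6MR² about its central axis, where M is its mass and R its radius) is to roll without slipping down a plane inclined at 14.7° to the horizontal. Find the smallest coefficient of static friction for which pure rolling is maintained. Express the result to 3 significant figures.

μ_min ≈ 0.0984

The moment of inertia is 0.6MR², giving k ≡ I/(MR²) = 0.6.
Translational: Mg sinθ − f = Ma. Rotational about the CM: fR = Iα = kMRa, so f = kMa.
These give a = g sinθ/(1+k) and the required friction f = kMg sinθ/(1+k).
The normal force is N = Mg cosθ, so μ_min = f/N = k tanθ/(1+k).
μ_min = 0.6 × tan14.7° / 1.6 ≈ 0.0984.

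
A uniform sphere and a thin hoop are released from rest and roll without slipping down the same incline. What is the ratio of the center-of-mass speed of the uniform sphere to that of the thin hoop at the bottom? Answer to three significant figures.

v_ratio ≈ 1.20

Each satisfies Mgh = ½(1+k)Mv² with k = I/(MR²), so v ∝ 1/√(1+k).
For the uniform sphere k = 0.4; for the thin hoop k = 1.
v₁/v₂ = √((1+k₂)/(1+k₁)) = √(2/1.4) ≈ 1.20.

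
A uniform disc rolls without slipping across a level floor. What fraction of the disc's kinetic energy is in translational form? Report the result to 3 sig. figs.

Here I = (1/2)MR², so the shape factor k = I/(MR²) = 0.5.
With ω = v/R, KE_trans = ½Mv² and KE_rot = ½Iω² = ½kMv², so KE_total = ½(1+k)Mv².
The translational fraction is therefore 1/(1+k) = 1/1.5 ≈ 0.667.

fraction ≈ 0.667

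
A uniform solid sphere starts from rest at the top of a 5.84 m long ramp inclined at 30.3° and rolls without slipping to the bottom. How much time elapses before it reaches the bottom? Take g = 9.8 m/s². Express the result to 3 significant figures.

t ≈ 1.82 s

With I = (2/5)MR², the ratio k = I/(MR²) is 0.4.
Newton's second law down the slope: Mg sinθ − f = Ma. The torque equation fR = Iα (with α = a/R) gives f = kMa.
Hence a = g sinθ/(1+k) = 9.8×sin30.3°/1.4 = 3.532 m/s².
Starting from rest, L = ½at², so t = √(2L/a) = √(2×5.84/3.532) ≈ 1.82 s.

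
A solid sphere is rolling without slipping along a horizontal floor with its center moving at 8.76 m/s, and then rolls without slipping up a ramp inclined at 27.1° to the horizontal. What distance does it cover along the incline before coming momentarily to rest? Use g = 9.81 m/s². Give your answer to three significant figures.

d ≈ 12.0 m

The moment of inertia is (2/5)MR², giving k ≡ I/(MR²) = 0.4.
The rolling condition ω = v/R makes the rotational term ½I(v/R)² = ½kMv², so KE_total = ½(1+k)Mv² = (7/10)Mv².
Setting this equal to Mgh gives the vertical rise h = (1+k)v₀²/(2g) = 1.4×8.76²/(2×9.81) = 5.476 m.
Along the incline, d = h/sinθ = 5.476/sin27.1° ≈ 12.0 m.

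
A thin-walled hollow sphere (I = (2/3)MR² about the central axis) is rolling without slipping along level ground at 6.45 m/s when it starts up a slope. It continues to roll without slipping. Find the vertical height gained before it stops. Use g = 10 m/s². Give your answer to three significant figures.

The moment of inertia is (2/3)MR², giving k ≡ I/(MR²) = 2/3.
Pure rolling means v = ωR; then KE = ½Mv² + ½I(v/R)² = ½(1+k)Mv² = (5/6)Mv².
At the top the kinetic energy is zero, so (5/6)Mv₀² = Mgh.
Thus h = (1+k)v₀²/(2g) = 1.667 × 6.45² / (2 × 10) ≈ 3.47 m.

h ≈ 3.47 m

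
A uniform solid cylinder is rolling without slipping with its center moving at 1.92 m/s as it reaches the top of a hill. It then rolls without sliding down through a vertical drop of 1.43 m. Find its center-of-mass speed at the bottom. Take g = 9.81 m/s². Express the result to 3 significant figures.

v ≈ 4.73 m/s

Here I = (1/2)MR², so the shape factor k = I/(MR²) = 0.5.
The rolling condition ω = v/R makes the rotational term ½I(v/R)² = ½kMv², so KE_total = ½(1+k)Mv² = (3/4)Mv².
Conserving energy between top and bottom: (3/4)Mv² = (3/4)Mv₀² + Mgh, hence v² = v₀² + 2gh/(1+k).
v = √(1.92² + 2×9.81×1.43/1.5) = √22.39 ≈ 4.73 m/s.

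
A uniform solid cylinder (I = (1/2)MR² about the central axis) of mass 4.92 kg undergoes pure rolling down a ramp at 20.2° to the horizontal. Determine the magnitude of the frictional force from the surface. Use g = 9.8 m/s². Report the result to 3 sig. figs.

For this body I = (1/2)MR², i.e. k = I/(MR²) = 0.5.
Translational: Mg sinθ − f = Ma. Rotational about the CM: fR = Iα = kMRa, so f = kMa.
Combining, a = g sinθ/(1+k) and f = kMa = kMg sinθ/(1+k).
f = 0.5 × 4.92 × 9.8 × sin20.2° / 1.5 ≈ 5.55 N.

f ≈ 5.55 N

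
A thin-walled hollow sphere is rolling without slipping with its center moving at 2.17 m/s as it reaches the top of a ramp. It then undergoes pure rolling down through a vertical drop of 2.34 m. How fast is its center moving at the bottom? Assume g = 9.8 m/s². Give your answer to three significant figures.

v ≈ 5.68 m/s

Here I = (2/3)MR², so the shape factor k = I/(MR²) = 2/3.
Pure rolling means v = ωR; then KE = ½Mv² + ½I(v/R)² = ½(1+k)Mv² = (5/6)Mv².
Energy conservation: (5/6)Mv₀² + Mgh = (5/6)Mv², so v² = v₀² + 2gh/(1+k).
v = √(2.17² + 2×9.8×2.34/1.667) = √32.23 ≈ 5.68 m/s.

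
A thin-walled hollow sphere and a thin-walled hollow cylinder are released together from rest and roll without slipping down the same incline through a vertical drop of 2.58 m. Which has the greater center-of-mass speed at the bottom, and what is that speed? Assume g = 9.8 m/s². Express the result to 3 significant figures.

For rolling without slipping, Mgh = ½(1+k)Mv² where k = I/(MR²), so v = √(2gh/(1+k)).
Thin-walled hollow sphere: k = 2/3, giving v = √(2×9.8×2.58/1.667) = 5.508 m/s.
Thin-walled hollow cylinder: k = 1, giving v = √(2×9.8×2.58/2) = 5.028 m/s.
The smaller k wins: the thin-walled hollow sphere, at ≈ 5.51 m/s.

the thin-walled hollow sphere, at v ≈ 5.51 m/s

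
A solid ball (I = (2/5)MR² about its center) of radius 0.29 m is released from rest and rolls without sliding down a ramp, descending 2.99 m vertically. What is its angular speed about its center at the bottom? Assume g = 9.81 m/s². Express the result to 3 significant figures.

ω ≈ 22.3 rad/s

With I = (2/5)MR², the ratio k = I/(MR²) is 0.4.
The rolling condition ω = v/R makes the rotational term ½I(v/R)² = ½kMv², so KE_total = ½(1+k)Mv² = (7/10)Mv².
Energy conservation Mgh = ½(1+k)Mv² gives v = √(2gh/(1+k)) = √(2 × 9.81 × 2.99 / 1.4) = 6.473 m/s.
Then ω = v/R = 6.473 / 0.29 ≈ 22.3 rad/s.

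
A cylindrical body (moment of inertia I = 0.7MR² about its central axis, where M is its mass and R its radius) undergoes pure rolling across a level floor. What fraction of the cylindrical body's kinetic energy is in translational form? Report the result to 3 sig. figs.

With I = 0.7MR², the ratio k = I/(MR²) is 0.7.
With ω = v/R, KE_trans = ½Mv² and KE_rot = ½Iω² = ½kMv², so KE_total = ½(1+k)Mv².
The translational fraction is therefore 1/(1+k) = 1/1.7 ≈ 0.588.

fraction ≈ 0.588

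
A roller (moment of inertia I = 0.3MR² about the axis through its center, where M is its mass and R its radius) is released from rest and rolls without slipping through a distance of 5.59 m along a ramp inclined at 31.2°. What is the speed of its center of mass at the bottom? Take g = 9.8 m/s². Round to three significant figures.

For this body I = 0.3MR², i.e. k = I/(MR²) = 0.3.
Since it rolls without slipping, ω = v/R and KE = ½Mv² + ½Iω² = ½(1+k)Mv² = (13/20)Mv².
The vertical drop is h = L sinθ = 5.59 × sin31.2° = 2.896 m.
Setting Mgh = (13/20)Mv² gives v = √(2gh/(1+k)) = √(2·9.8·2.896/1.3) ≈ 6.61 m/s.

v ≈ 6.61 m/s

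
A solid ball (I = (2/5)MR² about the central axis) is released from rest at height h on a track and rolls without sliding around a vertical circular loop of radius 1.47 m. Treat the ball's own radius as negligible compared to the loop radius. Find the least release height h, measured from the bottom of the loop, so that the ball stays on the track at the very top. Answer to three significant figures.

h_min ≈ 3.97 m

The moment of inertia is (2/5)MR², giving k ≡ I/(MR²) = 0.4.
At the top of the loop, the minimum-contact condition is Mg = Mv_top²/r, so v_top² = gr.
With ω = v/R, the kinetic energy at speed v is ½(1+k)Mv² = (7/10)Mv².
Energy conservation from release (height h) to the top (height 2r): Mgh = Mg(2r) + (7/10)M·gr.
Thus h_min = 2r + (1+k)r/2 = r(2 + 1.4/2) = 1.47 × 2.7 ≈ 3.97 m.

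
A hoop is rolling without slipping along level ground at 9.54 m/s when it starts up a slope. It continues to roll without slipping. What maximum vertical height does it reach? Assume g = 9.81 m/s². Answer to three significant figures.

With I = MR², the ratio k = I/(MR²) is 1.
Pure rolling means v = ωR; then KE = ½Mv² + ½I(v/R)² = ½(1+k)Mv² = Mv².
All of this converts to potential energy at the highest point: Mv₀² = Mgh.
Thus h = (1+k)v₀²/(2g) = 2 × 9.54² / (2 × 9.81) ≈ 9.28 m.

h ≈ 9.28 m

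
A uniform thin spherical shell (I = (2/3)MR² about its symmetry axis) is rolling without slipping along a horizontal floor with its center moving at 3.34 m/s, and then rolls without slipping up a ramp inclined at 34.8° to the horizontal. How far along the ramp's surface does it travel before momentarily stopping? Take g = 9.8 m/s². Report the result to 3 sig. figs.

d ≈ 1.66 m

The moment of inertia is (2/3)MR², giving k ≡ I/(MR²) = 2/3.
Rolling without slipping gives ω = v/R, so the total kinetic energy is ½Mv² + ½Iω² = ½(1+k)Mv² = (5/6)Mv².
Setting this equal to Mgh gives the vertical rise h = (1+k)v₀²/(2g) = 1.667×3.34²/(2×9.8) = 0.9486 m.
The distance along the slope is d = h/sinθ = 0.9486/sin34.8° ≈ 1.66 m.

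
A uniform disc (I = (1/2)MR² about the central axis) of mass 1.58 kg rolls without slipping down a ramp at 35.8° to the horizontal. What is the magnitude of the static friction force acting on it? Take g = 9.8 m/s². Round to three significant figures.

The moment of inertia is (1/2)MR², giving k ≡ I/(MR²) = 0.5.
Translational: Mg sinθ − f = Ma. Rotational about the CM: fR = Iα = kMRa, so f = kMa.
Combining, a = g sinθ/(1+k) and f = kMa = kMg sinθ/(1+k).
f = 0.5 × 1.58 × 9.8 × sin35.8° / 1.5 ≈ 3.02 N.

f ≈ 3.02 N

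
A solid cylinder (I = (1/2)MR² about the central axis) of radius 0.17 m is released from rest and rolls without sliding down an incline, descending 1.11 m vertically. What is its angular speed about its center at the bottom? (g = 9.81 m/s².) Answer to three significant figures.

ω ≈ 22.4 rad/s

Here I = (1/2)MR², so the shape factor k = I/(MR²) = 0.5.
Since it rolls without slipping, ω = v/R and KE = ½Mv² + ½Iω² = ½(1+k)Mv² = (3/4)Mv².
Energy conservation Mgh = ½(1+k)Mv² gives v = √(2gh/(1+k)) = √(2 × 9.81 × 1.11 / 1.5) = 3.81 m/s.
Then ω = v/R = 3.81 / 0.17 ≈ 22.4 rad/s.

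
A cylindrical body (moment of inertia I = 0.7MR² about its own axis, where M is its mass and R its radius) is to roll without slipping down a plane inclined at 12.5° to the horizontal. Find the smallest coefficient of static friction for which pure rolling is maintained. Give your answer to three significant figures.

With I = 0.7MR², the ratio k = I/(MR²) is 0.7.
Along the incline Mg sinθ − f = Ma, and torque about the center fR = Iα = kMR²(a/R) gives f = kMa.
These give a = g sinθ/(1+k) and the required friction f = kMg sinθ/(1+k).
With N = Mg cosθ, the no-slip condition f ≤ μN gives μ_min = f/N = k tanθ/(1+k).
μ_min = 0.7 × tan12.5° / 1.7 ≈ 0.0913.

μ_min ≈ 0.0913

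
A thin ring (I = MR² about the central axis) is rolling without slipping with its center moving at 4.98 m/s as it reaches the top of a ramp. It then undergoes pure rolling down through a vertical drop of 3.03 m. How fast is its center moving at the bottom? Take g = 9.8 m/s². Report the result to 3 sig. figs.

v ≈ 7.38 m/s

Here I = MR², so the shape factor k = I/(MR²) = 1.
The rolling condition ω = v/R makes the rotational term ½I(v/R)² = ½kMv², so KE_total = ½(1+k)Mv² = Mv².
Energy conservation: Mv₀² + Mgh = Mv², so v² = v₀² + 2gh/(1+k).
v = √(4.98² + 2×9.8×3.03/2) = √54.49 ≈ 7.38 m/s.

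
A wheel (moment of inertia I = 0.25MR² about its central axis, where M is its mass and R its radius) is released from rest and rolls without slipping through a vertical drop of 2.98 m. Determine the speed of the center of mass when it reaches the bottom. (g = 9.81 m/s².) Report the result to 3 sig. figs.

The moment of inertia is 0.25MR², giving k ≡ I/(MR²) = 0.25.
Pure rolling means v = ωR; then KE = ½Mv² + ½I(v/R)² = ½(1+k)Mv² = (5/8)Mv².
Setting Mgh = (5/8)Mv² gives v = √(2gh/(1+k)) = √(2·9.81·2.98/1.25) ≈ 6.84 m/s.

v ≈ 6.84 m/s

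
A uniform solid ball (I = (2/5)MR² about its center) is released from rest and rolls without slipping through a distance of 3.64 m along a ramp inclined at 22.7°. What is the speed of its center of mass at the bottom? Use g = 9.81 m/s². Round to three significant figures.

With I = (2/5)MR², the ratio k = I/(MR²) is 0.4.
The rolling condition ω = v/R makes the rotational term ½I(v/R)² = ½kMv², so KE_total = ½(1+k)Mv² = (7/10)Mv².
The vertical drop is h = L sinθ = 3.64 × sin22.7° = 1.405 m.
Energy conservation: Mgh = (7/10)Mv², so v = √(2gh/(1+k)) = √(2 × 9.81 × 1.405 / 1.4) ≈ 4.44 m/s.

v ≈ 4.44 m/s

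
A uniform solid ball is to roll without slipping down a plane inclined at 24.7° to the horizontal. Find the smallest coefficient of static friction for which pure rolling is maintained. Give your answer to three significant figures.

μ_min ≈ 0.131

Here I = (2/5)MR², so the shape factor k = I/(MR²) = 0.4.
Along the incline Mg sinθ − f = Ma, and torque about the center fR = Iα = kMR²(a/R) gives f = kMa.
These give a = g sinθ/(1+k) and the required friction f = kMg sinθ/(1+k).
With N = Mg cosθ, the no-slip condition f ≤ μN gives μ_min = f/N = k tanθ/(1+k).
μ_min = 0.4 × tan24.7° / 1.4 ≈ 0.131.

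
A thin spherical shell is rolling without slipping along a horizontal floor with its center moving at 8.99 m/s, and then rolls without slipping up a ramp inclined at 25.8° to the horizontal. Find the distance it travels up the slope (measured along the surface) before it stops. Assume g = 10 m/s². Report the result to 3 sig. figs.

d ≈ 15.5 m

For this body I = (2/3)MR², i.e. k = I/(MR²) = 2/3.
Since it rolls without slipping, ω = v/R and KE = ½Mv² + ½Iω² = ½(1+k)Mv² = (5/6)Mv².
Setting this equal to Mgh gives the vertical rise h = (1+k)v₀²/(2g) = 1.667×8.99²/(2×10) = 6.735 m.
Along the incline, d = h/sinθ = 6.735/sin25.8° ≈ 15.5 m.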